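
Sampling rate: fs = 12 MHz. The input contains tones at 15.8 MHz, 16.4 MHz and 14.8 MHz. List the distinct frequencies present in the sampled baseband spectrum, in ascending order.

fs/2 = 6 MHz.
15.8 MHz mod fs = 3.8 MHz.
3.8 MHz ≤ fs/2 = 6 MHz, appears at 3.8 MHz.
16.4 MHz mod fs = 4.4 MHz.
4.4 MHz ≤ fs/2 = 6 MHz, appears at 4.4 MHz.
14.8 MHz mod fs = 2.8 MHz.
2.8 MHz ≤ fs/2 = 6 MHz, appears at 2.8 MHz.
Distinct values: {2.8 MHz, 3.8 MHz, 4.4 MHz}.

2.8 MHz, 3.8 MHz, 4.4 MHz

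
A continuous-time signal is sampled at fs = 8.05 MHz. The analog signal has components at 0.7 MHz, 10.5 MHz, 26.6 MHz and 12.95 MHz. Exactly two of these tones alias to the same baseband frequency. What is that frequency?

fs/2 = 4.025 MHz.
0.7 MHz ≤ fs/2 = 4.025 MHz, passes unchanged.
10.5 MHz mod fs = 2.45 MHz.
2.45 MHz ≤ fs/2 = 4.025 MHz, appears at 2.45 MHz.
26.6 MHz mod fs = 2.45 MHz.
2.45 MHz ≤ fs/2 = 4.025 MHz, appears at 2.45 MHz.
12.95 MHz mod fs = 4.9 MHz.
4.9 MHz > fs/2 = 4.025 MHz, folds to fs − 4.9 MHz = 3.15 MHz.
10.5 MHz and 26.6 MHz both map to 2.45 MHz.

2.45 MHz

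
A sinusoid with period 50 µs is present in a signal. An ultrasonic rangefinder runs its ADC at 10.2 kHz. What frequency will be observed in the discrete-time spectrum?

T = 50 µs → f = 1/T = 20 kHz.
20 kHz mod fs = 9.8 kHz.
9.8 kHz > fs/2 = 5.1 kHz, folds to fs − 9.8 kHz = 0.4 kHz.

0.4 kHz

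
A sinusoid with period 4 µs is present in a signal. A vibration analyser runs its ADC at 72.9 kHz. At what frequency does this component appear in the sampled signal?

31.3 kHz

T = 4 µs → f = 1/T = 250 kHz.
250 kHz mod fs = 31.3 kHz.
31.3 kHz ≤ fs/2 = 36.45 kHz, appears at 31.3 kHz.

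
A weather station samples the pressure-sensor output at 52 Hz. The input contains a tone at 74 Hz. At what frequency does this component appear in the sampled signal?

74 Hz mod fs = 22 Hz.
22 Hz ≤ fs/2 = 26 Hz, appears at 22 Hz.

22 Hz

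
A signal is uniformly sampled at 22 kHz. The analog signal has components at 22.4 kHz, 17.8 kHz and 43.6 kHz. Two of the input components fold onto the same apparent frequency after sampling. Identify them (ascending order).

fs/2 = 11 kHz.
22.4 kHz mod fs = 0.4 kHz.
0.4 kHz ≤ fs/2 = 11 kHz, appears at 0.4 kHz.
17.8 kHz > fs/2 = 11 kHz, folds to fs − 17.8 kHz = 4.2 kHz.
43.6 kHz mod fs = 21.6 kHz.
21.6 kHz > fs/2 = 11 kHz, folds to fs − 21.6 kHz = 0.4 kHz.
22.4 kHz and 43.6 kHz both map to 0.4 kHz.

22.4 kHz, 43.6 kHz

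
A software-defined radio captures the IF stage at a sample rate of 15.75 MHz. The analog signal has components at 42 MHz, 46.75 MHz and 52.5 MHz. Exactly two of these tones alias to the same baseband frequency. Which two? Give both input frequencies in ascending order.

42 MHz, 52.5 MHz

fs/2 = 7.875 MHz.
42 MHz mod fs = 10.5 MHz.
10.5 MHz > fs/2 = 7.875 MHz, folds to fs − 10.5 MHz = 5.25 MHz.
46.75 MHz mod fs = 15.25 MHz.
15.25 MHz > fs/2 = 7.875 MHz, folds to fs − 15.25 MHz = 0.5 MHz.
52.5 MHz mod fs = 5.25 MHz.
5.25 MHz ≤ fs/2 = 7.875 MHz, appears at 5.25 MHz.
42 MHz and 52.5 MHz both map to 5.25 MHz.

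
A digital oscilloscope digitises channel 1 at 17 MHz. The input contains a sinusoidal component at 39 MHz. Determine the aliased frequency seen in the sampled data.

5 MHz

39 MHz mod fs = 5 MHz.
5 MHz ≤ fs/2 = 8.5 MHz, appears at 5 MHz.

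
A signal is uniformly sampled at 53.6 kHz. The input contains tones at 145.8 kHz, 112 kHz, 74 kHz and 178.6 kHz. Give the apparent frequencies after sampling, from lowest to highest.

4.8 kHz, 15 kHz, 17.8 kHz, 20.4 kHz

fs/2 = 26.8 kHz.
145.8 kHz mod fs = 38.6 kHz.
38.6 kHz > fs/2 = 26.8 kHz, folds to fs − 38.6 kHz = 15 kHz.
112 kHz mod fs = 4.8 kHz.
4.8 kHz ≤ fs/2 = 26.8 kHz, appears at 4.8 kHz.
74 kHz mod fs = 20.4 kHz.
20.4 kHz ≤ fs/2 = 26.8 kHz, appears at 20.4 kHz.
178.6 kHz mod fs = 17.8 kHz.
17.8 kHz ≤ fs/2 = 26.8 kHz, appears at 17.8 kHz.
Distinct values: {4.8 kHz, 15 kHz, 17.8 kHz, 20.4 kHz}.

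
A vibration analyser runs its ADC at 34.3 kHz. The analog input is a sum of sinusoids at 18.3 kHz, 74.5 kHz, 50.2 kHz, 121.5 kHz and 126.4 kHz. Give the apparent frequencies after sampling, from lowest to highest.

fs/2 = 17.15 kHz.
18.3 kHz > fs/2 = 17.15 kHz, folds to fs − 18.3 kHz = 16 kHz.
74.5 kHz mod fs = 5.9 kHz.
5.9 kHz ≤ fs/2 = 17.15 kHz, appears at 5.9 kHz.
50.2 kHz mod fs = 15.9 kHz.
15.9 kHz ≤ fs/2 = 17.15 kHz, appears at 15.9 kHz.
121.5 kHz mod fs = 18.6 kHz.
18.6 kHz > fs/2 = 17.15 kHz, folds to fs − 18.6 kHz = 15.7 kHz.
126.4 kHz mod fs = 23.5 kHz.
23.5 kHz > fs/2 = 17.15 kHz, folds to fs − 23.5 kHz = 10.8 kHz.
Distinct values: {5.9 kHz, 10.8 kHz, 15.7 kHz, 15.9 kHz, 16 kHz}.

5.9 kHz, 10.8 kHz, 15.7 kHz, 15.9 kHz, 16 kHz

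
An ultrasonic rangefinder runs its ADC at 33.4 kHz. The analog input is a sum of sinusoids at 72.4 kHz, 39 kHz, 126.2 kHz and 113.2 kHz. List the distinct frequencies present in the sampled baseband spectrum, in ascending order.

5.6 kHz, 7.4 kHz, 13 kHz

fs/2 = 16.7 kHz.
72.4 kHz mod fs = 5.6 kHz.
5.6 kHz ≤ fs/2 = 16.7 kHz, appears at 5.6 kHz.
39 kHz mod fs = 5.6 kHz.
5.6 kHz ≤ fs/2 = 16.7 kHz, appears at 5.6 kHz.
126.2 kHz mod fs = 26 kHz.
26 kHz > fs/2 = 16.7 kHz, folds to fs − 26 kHz = 7.4 kHz.
113.2 kHz mod fs = 13 kHz.
13 kHz ≤ fs/2 = 16.7 kHz, appears at 13 kHz.
Distinct values: {5.6 kHz, 7.4 kHz, 13 kHz}.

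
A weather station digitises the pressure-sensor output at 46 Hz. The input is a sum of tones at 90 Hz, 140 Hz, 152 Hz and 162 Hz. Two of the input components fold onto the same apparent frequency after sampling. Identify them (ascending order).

90 Hz, 140 Hz

fs/2 = 23 Hz.
90 Hz mod fs = 44 Hz.
44 Hz > fs/2 = 23 Hz, folds to fs − 44 Hz = 2 Hz.
140 Hz mod fs = 2 Hz.
2 Hz ≤ fs/2 = 23 Hz, appears at 2 Hz.
152 Hz mod fs = 14 Hz.
14 Hz ≤ fs/2 = 23 Hz, appears at 14 Hz.
162 Hz mod fs = 24 Hz.
24 Hz > fs/2 = 23 Hz, folds to fs − 24 Hz = 22 Hz.
90 Hz and 140 Hz both map to 2 Hz.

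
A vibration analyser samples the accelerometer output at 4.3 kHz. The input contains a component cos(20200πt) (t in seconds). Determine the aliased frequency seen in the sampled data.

1.5 kHz

ω = 20200π rad/s → f = ω/(2π) = 10100 Hz = 10.1 kHz.
10.1 kHz mod fs = 1.5 kHz.
1.5 kHz ≤ fs/2 = 2.15 kHz, appears at 1.5 kHz.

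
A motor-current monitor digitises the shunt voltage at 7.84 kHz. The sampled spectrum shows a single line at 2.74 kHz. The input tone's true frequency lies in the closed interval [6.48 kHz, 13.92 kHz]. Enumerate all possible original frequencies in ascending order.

Frequencies that alias to 2.74 kHz are k·fs ± 2.74 kHz for integer k ≥ 0.
k=0: 2.74 kHz.
k=1: 5.1 kHz, 10.58 kHz.
k=2: 12.94 kHz, 18.42 kHz.
k=3: 20.78 kHz, 26.26 kHz.
Within [6.48 kHz, 13.92 kHz]: 10.58 kHz, 12.94 kHz.

10.58 kHz, 12.94 kHz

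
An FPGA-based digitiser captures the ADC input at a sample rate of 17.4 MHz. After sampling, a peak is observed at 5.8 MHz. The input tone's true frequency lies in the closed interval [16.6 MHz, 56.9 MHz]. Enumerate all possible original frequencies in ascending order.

Frequencies that alias to 5.8 MHz are k·fs ± 5.8 MHz for integer k ≥ 0.
k=0: 5.8 MHz.
k=1: 11.6 MHz, 23.2 MHz.
k=2: 29 MHz, 40.6 MHz.
k=3: 46.4 MHz, 58 MHz.
k=4: 63.8 MHz, 75.4 MHz.
Within [16.6 MHz, 56.9 MHz]: 23.2 MHz, 29 MHz, 40.6 MHz, 46.4 MHz.

23.2 MHz, 29 MHz, 40.6 MHz, 46.4 MHz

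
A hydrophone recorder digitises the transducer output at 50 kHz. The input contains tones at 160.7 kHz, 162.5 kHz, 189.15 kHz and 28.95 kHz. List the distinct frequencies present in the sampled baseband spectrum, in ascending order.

fs/2 = 25 kHz.
160.7 kHz mod fs = 10.7 kHz.
10.7 kHz ≤ fs/2 = 25 kHz, appears at 10.7 kHz.
162.5 kHz mod fs = 12.5 kHz.
12.5 kHz ≤ fs/2 = 25 kHz, appears at 12.5 kHz.
189.15 kHz mod fs = 39.15 kHz.
39.15 kHz > fs/2 = 25 kHz, folds to fs − 39.15 kHz = 10.85 kHz.
28.95 kHz > fs/2 = 25 kHz, folds to fs − 28.95 kHz = 21.05 kHz.
Distinct values: {10.7 kHz, 10.85 kHz, 12.5 kHz, 21.05 kHz}.

10.7 kHz, 10.85 kHz, 12.5 kHz, 21.05 kHz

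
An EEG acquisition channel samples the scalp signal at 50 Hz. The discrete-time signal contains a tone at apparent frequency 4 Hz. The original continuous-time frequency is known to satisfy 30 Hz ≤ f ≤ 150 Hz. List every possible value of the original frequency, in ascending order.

46 Hz, 54 Hz, 96 Hz, 104 Hz, 146 Hz

Frequencies that alias to 4 Hz are k·fs ± 4 Hz for integer k ≥ 0.
k=0: 4 Hz.
k=1: 46 Hz, 54 Hz.
k=2: 96 Hz, 104 Hz.
k=3: 146 Hz, 154 Hz.
k=4: 196 Hz, 204 Hz.
Within [30 Hz, 150 Hz]: 46 Hz, 54 Hz, 96 Hz, 104 Hz, 146 Hz.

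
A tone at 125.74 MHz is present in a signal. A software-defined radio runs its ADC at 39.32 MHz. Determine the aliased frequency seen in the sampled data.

125.74 MHz mod fs = 7.78 MHz.
7.78 MHz ≤ fs/2 = 19.66 MHz, appears at 7.78 MHz.

7.78 MHz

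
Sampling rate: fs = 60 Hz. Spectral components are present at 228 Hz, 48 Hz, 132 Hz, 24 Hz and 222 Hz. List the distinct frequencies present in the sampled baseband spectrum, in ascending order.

fs/2 = 30 Hz.
228 Hz mod fs = 48 Hz.
48 Hz > fs/2 = 30 Hz, folds to fs − 48 Hz = 12 Hz.
48 Hz > fs/2 = 30 Hz, folds to fs − 48 Hz = 12 Hz.
132 Hz mod fs = 12 Hz.
12 Hz ≤ fs/2 = 30 Hz, appears at 12 Hz.
24 Hz ≤ fs/2 = 30 Hz, passes unchanged.
222 Hz mod fs = 42 Hz.
42 Hz > fs/2 = 30 Hz, folds to fs − 42 Hz = 18 Hz.
Distinct values: {12 Hz, 18 Hz, 24 Hz}.

12 Hz, 18 Hz, 24 Hz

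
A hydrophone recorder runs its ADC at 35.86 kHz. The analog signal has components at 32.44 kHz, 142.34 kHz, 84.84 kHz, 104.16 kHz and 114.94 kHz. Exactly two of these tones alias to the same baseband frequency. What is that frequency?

fs/2 = 17.93 kHz.
32.44 kHz > fs/2 = 17.93 kHz, folds to fs − 32.44 kHz = 3.42 kHz.
142.34 kHz mod fs = 34.76 kHz.
34.76 kHz > fs/2 = 17.93 kHz, folds to fs − 34.76 kHz = 1.1 kHz.
84.84 kHz mod fs = 13.12 kHz.
13.12 kHz ≤ fs/2 = 17.93 kHz, appears at 13.12 kHz.
104.16 kHz mod fs = 32.44 kHz.
32.44 kHz > fs/2 = 17.93 kHz, folds to fs − 32.44 kHz = 3.42 kHz.
114.94 kHz mod fs = 7.36 kHz.
7.36 kHz ≤ fs/2 = 17.93 kHz, appears at 7.36 kHz.
32.44 kHz and 104.16 kHz both map to 3.42 kHz.

3.42 kHz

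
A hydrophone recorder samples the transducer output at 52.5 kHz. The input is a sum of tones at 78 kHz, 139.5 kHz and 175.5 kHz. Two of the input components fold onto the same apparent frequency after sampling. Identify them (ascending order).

fs/2 = 26.25 kHz.
78 kHz mod fs = 25.5 kHz.
25.5 kHz ≤ fs/2 = 26.25 kHz, appears at 25.5 kHz.
139.5 kHz mod fs = 34.5 kHz.
34.5 kHz > fs/2 = 26.25 kHz, folds to fs − 34.5 kHz = 18 kHz.
175.5 kHz mod fs = 18 kHz.
18 kHz ≤ fs/2 = 26.25 kHz, appears at 18 kHz.
139.5 kHz and 175.5 kHz both map to 18 kHz.

139.5 kHz, 175.5 kHz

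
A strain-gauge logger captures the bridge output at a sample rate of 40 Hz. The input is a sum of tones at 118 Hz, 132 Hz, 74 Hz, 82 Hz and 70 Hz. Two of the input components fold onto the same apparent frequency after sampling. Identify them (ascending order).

82 Hz, 118 Hz

fs/2 = 20 Hz.
118 Hz mod fs = 38 Hz.
38 Hz > fs/2 = 20 Hz, folds to fs − 38 Hz = 2 Hz.
132 Hz mod fs = 12 Hz.
12 Hz ≤ fs/2 = 20 Hz, appears at 12 Hz.
74 Hz mod fs = 34 Hz.
34 Hz > fs/2 = 20 Hz, folds to fs − 34 Hz = 6 Hz.
82 Hz mod fs = 2 Hz.
2 Hz ≤ fs/2 = 20 Hz, appears at 2 Hz.
70 Hz mod fs = 30 Hz.
30 Hz > fs/2 = 20 Hz, folds to fs − 30 Hz = 10 Hz.
82 Hz and 118 Hz both map to 2 Hz.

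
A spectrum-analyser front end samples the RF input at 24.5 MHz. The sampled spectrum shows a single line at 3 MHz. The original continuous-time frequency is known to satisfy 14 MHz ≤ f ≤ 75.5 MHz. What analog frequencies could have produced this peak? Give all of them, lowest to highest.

Frequencies that alias to 3 MHz are k·fs ± 3 MHz for integer k ≥ 0.
k=0: 3 MHz.
k=1: 21.5 MHz, 27.5 MHz.
k=2: 46 MHz, 52 MHz.
k=3: 70.5 MHz, 76.5 MHz.
k=4: 95 MHz, 101 MHz.
Within [14 MHz, 75.5 MHz]: 21.5 MHz, 27.5 MHz, 46 MHz, 52 MHz, 70.5 MHz.

21.5 MHz, 27.5 MHz, 46 MHz, 52 MHz, 70.5 MHz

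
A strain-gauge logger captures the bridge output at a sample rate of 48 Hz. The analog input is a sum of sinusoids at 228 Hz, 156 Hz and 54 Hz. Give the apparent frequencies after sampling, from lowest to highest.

6 Hz, 12 Hz

fs/2 = 24 Hz.
228 Hz mod fs = 36 Hz.
36 Hz > fs/2 = 24 Hz, folds to fs − 36 Hz = 12 Hz.
156 Hz mod fs = 12 Hz.
12 Hz ≤ fs/2 = 24 Hz, appears at 12 Hz.
54 Hz mod fs = 6 Hz.
6 Hz ≤ fs/2 = 24 Hz, appears at 6 Hz.
Distinct values: {6 Hz, 12 Hz}.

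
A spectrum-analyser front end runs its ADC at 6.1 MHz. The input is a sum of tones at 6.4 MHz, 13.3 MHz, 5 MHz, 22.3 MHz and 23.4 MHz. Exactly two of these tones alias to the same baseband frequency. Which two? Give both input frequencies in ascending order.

fs/2 = 3.05 MHz.
6.4 MHz mod fs = 0.3 MHz.
0.3 MHz ≤ fs/2 = 3.05 MHz, appears at 0.3 MHz.
13.3 MHz mod fs = 1.1 MHz.
1.1 MHz ≤ fs/2 = 3.05 MHz, appears at 1.1 MHz.
5 MHz > fs/2 = 3.05 MHz, folds to fs − 5 MHz = 1.1 MHz.
22.3 MHz mod fs = 4 MHz.
4 MHz > fs/2 = 3.05 MHz, folds to fs − 4 MHz = 2.1 MHz.
23.4 MHz mod fs = 5.1 MHz.
5.1 MHz > fs/2 = 3.05 MHz, folds to fs − 5.1 MHz = 1 MHz.
5 MHz and 13.3 MHz both map to 1.1 MHz.

5 MHz, 13.3 MHz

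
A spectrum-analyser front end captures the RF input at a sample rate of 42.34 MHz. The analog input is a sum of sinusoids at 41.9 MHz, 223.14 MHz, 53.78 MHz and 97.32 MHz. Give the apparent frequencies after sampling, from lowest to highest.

fs/2 = 21.17 MHz.
41.9 MHz > fs/2 = 21.17 MHz, folds to fs − 41.9 MHz = 0.44 MHz.
223.14 MHz mod fs = 11.44 MHz.
11.44 MHz ≤ fs/2 = 21.17 MHz, appears at 11.44 MHz.
53.78 MHz mod fs = 11.44 MHz.
11.44 MHz ≤ fs/2 = 21.17 MHz, appears at 11.44 MHz.
97.32 MHz mod fs = 12.64 MHz.
12.64 MHz ≤ fs/2 = 21.17 MHz, appears at 12.64 MHz.
Distinct values: {0.44 MHz, 11.44 MHz, 12.64 MHz}.

0.44 MHz, 11.44 MHz, 12.64 MHz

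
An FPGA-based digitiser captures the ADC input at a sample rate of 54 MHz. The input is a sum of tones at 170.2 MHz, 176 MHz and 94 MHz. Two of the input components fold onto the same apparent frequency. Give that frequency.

14 MHz

fs/2 = 27 MHz.
170.2 MHz mod fs = 8.2 MHz.
8.2 MHz ≤ fs/2 = 27 MHz, appears at 8.2 MHz.
176 MHz mod fs = 14 MHz.
14 MHz ≤ fs/2 = 27 MHz, appears at 14 MHz.
94 MHz mod fs = 40 MHz.
40 MHz > fs/2 = 27 MHz, folds to fs − 40 MHz = 14 MHz.
94 MHz and 176 MHz both map to 14 MHz.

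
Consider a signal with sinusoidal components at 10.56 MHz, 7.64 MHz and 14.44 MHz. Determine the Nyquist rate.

Highest-frequency component: 14.44 MHz.
Nyquist rate = 2 × 14.44 MHz = 28.88 MHz.

28.88 MHz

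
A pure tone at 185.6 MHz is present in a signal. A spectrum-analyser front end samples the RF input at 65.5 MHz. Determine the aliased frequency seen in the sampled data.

10.9 MHz

185.6 MHz mod fs = 54.6 MHz.
54.6 MHz > fs/2 = 32.75 MHz, folds to fs − 54.6 MHz = 10.9 MHz.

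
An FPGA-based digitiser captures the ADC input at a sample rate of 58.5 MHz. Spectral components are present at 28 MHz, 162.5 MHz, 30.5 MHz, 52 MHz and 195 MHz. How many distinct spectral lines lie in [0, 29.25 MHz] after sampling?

fs/2 = 29.25 MHz.
28 MHz ≤ fs/2 = 29.25 MHz, passes unchanged.
162.5 MHz mod fs = 45.5 MHz.
45.5 MHz > fs/2 = 29.25 MHz, folds to fs − 45.5 MHz = 13 MHz.
30.5 MHz > fs/2 = 29.25 MHz, folds to fs − 30.5 MHz = 28 MHz.
52 MHz > fs/2 = 29.25 MHz, folds to fs − 52 MHz = 6.5 MHz.
195 MHz mod fs = 19.5 MHz.
19.5 MHz ≤ fs/2 = 29.25 MHz, appears at 19.5 MHz.
Distinct values: {6.5 MHz, 13 MHz, 19.5 MHz, 28 MHz} → 4.

4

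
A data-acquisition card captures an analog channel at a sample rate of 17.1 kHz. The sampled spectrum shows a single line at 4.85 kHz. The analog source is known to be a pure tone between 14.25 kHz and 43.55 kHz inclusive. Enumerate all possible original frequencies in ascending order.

21.95 kHz, 29.35 kHz, 39.05 kHz

Frequencies that alias to 4.85 kHz are k·fs ± 4.85 kHz for integer k ≥ 0.
k=0: 4.85 kHz.
k=1: 12.25 kHz, 21.95 kHz.
k=2: 29.35 kHz, 39.05 kHz.
k=3: 46.45 kHz, 56.15 kHz.
Within [14.25 kHz, 43.55 kHz]: 21.95 kHz, 29.35 kHz, 39.05 kHz.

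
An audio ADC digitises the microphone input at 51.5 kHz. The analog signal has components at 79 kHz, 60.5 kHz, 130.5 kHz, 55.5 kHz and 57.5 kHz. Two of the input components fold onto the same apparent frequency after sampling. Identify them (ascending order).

79 kHz, 130.5 kHz

fs/2 = 25.75 kHz.
79 kHz mod fs = 27.5 kHz.
27.5 kHz > fs/2 = 25.75 kHz, folds to fs − 27.5 kHz = 24 kHz.
60.5 kHz mod fs = 9 kHz.
9 kHz ≤ fs/2 = 25.75 kHz, appears at 9 kHz.
130.5 kHz mod fs = 27.5 kHz.
27.5 kHz > fs/2 = 25.75 kHz, folds to fs − 27.5 kHz = 24 kHz.
55.5 kHz mod fs = 4 kHz.
4 kHz ≤ fs/2 = 25.75 kHz, appears at 4 kHz.
57.5 kHz mod fs = 6 kHz.
6 kHz ≤ fs/2 = 25.75 kHz, appears at 6 kHz.
79 kHz and 130.5 kHz both map to 24 kHz.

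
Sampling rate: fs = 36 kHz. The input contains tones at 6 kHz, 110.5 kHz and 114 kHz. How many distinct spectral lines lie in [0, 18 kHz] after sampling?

fs/2 = 18 kHz.
6 kHz ≤ fs/2 = 18 kHz, passes unchanged.
110.5 kHz mod fs = 2.5 kHz.
2.5 kHz ≤ fs/2 = 18 kHz, appears at 2.5 kHz.
114 kHz mod fs = 6 kHz.
6 kHz ≤ fs/2 = 18 kHz, appears at 6 kHz.
Distinct values: {2.5 kHz, 6 kHz} → 2.

2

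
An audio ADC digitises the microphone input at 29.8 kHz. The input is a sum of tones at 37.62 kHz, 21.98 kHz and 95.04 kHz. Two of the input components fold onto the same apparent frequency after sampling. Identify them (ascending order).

21.98 kHz, 37.62 kHz

fs/2 = 14.9 kHz.
37.62 kHz mod fs = 7.82 kHz.
7.82 kHz ≤ fs/2 = 14.9 kHz, appears at 7.82 kHz.
21.98 kHz > fs/2 = 14.9 kHz, folds to fs − 21.98 kHz = 7.82 kHz.
95.04 kHz mod fs = 5.64 kHz.
5.64 kHz ≤ fs/2 = 14.9 kHz, appears at 5.64 kHz.
21.98 kHz and 37.62 kHz both map to 7.82 kHz.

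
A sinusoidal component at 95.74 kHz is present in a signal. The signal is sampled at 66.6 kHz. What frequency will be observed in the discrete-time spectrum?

29.14 kHz

95.74 kHz mod fs = 29.14 kHz.
29.14 kHz ≤ fs/2 = 33.3 kHz, appears at 29.14 kHz.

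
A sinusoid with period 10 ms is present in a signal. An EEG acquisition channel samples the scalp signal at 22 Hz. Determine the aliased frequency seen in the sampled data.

10 Hz

T = 10 ms → f = 1/T = 100 Hz.
100 Hz mod fs = 12 Hz.
12 Hz > fs/2 = 11 Hz, folds to fs − 12 Hz = 10 Hz.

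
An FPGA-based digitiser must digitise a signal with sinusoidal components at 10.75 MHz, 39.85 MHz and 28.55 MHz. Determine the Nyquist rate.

Highest-frequency component: 39.85 MHz.
Nyquist rate = 2 × 39.85 MHz = 79.7 MHz.

79.7 MHz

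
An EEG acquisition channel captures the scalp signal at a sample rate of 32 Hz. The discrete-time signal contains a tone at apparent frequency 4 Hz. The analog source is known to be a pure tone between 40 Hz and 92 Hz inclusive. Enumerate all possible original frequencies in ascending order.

Frequencies that alias to 4 Hz are k·fs ± 4 Hz for integer k ≥ 0.
k=0: 4 Hz.
k=1: 28 Hz, 36 Hz.
k=2: 60 Hz, 68 Hz.
k=3: 92 Hz, 100 Hz.
k=4: 124 Hz, 132 Hz.
Within [40 Hz, 92 Hz]: 60 Hz, 68 Hz, 92 Hz.

60 Hz, 68 Hz, 92 Hz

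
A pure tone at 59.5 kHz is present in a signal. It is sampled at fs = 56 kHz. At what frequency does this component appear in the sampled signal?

3.5 kHz

59.5 kHz mod fs = 3.5 kHz.
3.5 kHz ≤ fs/2 = 28 kHz, appears at 3.5 kHz.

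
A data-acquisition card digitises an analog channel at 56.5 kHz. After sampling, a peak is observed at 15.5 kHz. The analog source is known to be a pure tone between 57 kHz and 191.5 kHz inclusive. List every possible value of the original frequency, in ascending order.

72 kHz, 97.5 kHz, 128.5 kHz, 154 kHz, 185 kHz

Frequencies that alias to 15.5 kHz are k·fs ± 15.5 kHz for integer k ≥ 0.
k=0: 15.5 kHz.
k=1: 41 kHz, 72 kHz.
k=2: 97.5 kHz, 128.5 kHz.
k=3: 154 kHz, 185 kHz.
k=4: 210.5 kHz, 241.5 kHz.
Within [57 kHz, 191.5 kHz]: 72 kHz, 97.5 kHz, 128.5 kHz, 154 kHz, 185 kHz.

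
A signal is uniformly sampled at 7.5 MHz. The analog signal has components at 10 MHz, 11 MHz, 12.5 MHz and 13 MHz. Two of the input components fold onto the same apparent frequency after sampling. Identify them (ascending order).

10 MHz, 12.5 MHz

fs/2 = 3.75 MHz.
10 MHz mod fs = 2.5 MHz.
2.5 MHz ≤ fs/2 = 3.75 MHz, appears at 2.5 MHz.
11 MHz mod fs = 3.5 MHz.
3.5 MHz ≤ fs/2 = 3.75 MHz, appears at 3.5 MHz.
12.5 MHz mod fs = 5 MHz.
5 MHz > fs/2 = 3.75 MHz, folds to fs − 5 MHz = 2.5 MHz.
13 MHz mod fs = 5.5 MHz.
5.5 MHz > fs/2 = 3.75 MHz, folds to fs − 5.5 MHz = 2 MHz.
10 MHz and 12.5 MHz both map to 2.5 MHz.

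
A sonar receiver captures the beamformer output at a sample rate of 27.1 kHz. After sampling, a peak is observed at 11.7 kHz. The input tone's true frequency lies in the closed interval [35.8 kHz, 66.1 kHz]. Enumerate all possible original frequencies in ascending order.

38.8 kHz, 42.5 kHz, 65.9 kHz

Frequencies that alias to 11.7 kHz are k·fs ± 11.7 kHz for integer k ≥ 0.
k=0: 11.7 kHz.
k=1: 15.4 kHz, 38.8 kHz.
k=2: 42.5 kHz, 65.9 kHz.
k=3: 69.6 kHz, 93 kHz.
Within [35.8 kHz, 66.1 kHz]: 38.8 kHz, 42.5 kHz, 65.9 kHz.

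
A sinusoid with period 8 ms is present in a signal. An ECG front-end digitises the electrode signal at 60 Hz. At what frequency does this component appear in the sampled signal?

5 Hz

T = 8 ms → f = 1/T = 125 Hz.
125 Hz mod fs = 5 Hz.
5 Hz ≤ fs/2 = 30 Hz, appears at 5 Hz.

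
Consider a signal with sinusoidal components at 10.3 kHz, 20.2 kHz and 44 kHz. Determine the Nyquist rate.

Highest-frequency component: 44 kHz.
Nyquist rate = 2 × 44 kHz = 88 kHz.

88 kHz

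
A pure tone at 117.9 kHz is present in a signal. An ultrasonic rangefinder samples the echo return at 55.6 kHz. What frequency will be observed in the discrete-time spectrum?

6.7 kHz

117.9 kHz mod fs = 6.7 kHz.
6.7 kHz ≤ fs/2 = 27.8 kHz, appears at 6.7 kHz.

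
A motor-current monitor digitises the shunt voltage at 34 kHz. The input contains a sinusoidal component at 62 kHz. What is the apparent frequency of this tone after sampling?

6 kHz

62 kHz mod fs = 28 kHz.
28 kHz > fs/2 = 17 kHz, folds to fs − 28 kHz = 6 kHz.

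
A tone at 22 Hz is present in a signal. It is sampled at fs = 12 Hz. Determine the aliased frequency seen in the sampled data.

2 Hz

22 Hz mod fs = 10 Hz.
10 Hz > fs/2 = 6 Hz, folds to fs − 10 Hz = 2 Hz.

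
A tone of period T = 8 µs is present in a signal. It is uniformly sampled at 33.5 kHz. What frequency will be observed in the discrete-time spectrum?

9 kHz

T = 8 µs → f = 1/T = 125 kHz.
125 kHz mod fs = 24.5 kHz.
24.5 kHz > fs/2 = 16.75 kHz, folds to fs − 24.5 kHz = 9 kHz.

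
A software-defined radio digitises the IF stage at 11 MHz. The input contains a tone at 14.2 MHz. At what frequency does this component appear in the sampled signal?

14.2 MHz mod fs = 3.2 MHz.
3.2 MHz ≤ fs/2 = 5.5 MHz, appears at 3.2 MHz.

3.2 MHz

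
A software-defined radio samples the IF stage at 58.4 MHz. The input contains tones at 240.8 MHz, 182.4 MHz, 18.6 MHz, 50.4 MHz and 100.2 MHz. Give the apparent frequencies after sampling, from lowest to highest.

fs/2 = 29.2 MHz.
240.8 MHz mod fs = 7.2 MHz.
7.2 MHz ≤ fs/2 = 29.2 MHz, appears at 7.2 MHz.
182.4 MHz mod fs = 7.2 MHz.
7.2 MHz ≤ fs/2 = 29.2 MHz, appears at 7.2 MHz.
18.6 MHz ≤ fs/2 = 29.2 MHz, passes unchanged.
50.4 MHz > fs/2 = 29.2 MHz, folds to fs − 50.4 MHz = 8 MHz.
100.2 MHz mod fs = 41.8 MHz.
41.8 MHz > fs/2 = 29.2 MHz, folds to fs − 41.8 MHz = 16.6 MHz.
Distinct values: {7.2 MHz, 8 MHz, 16.6 MHz, 18.6 MHz}.

7.2 MHz, 8 MHz, 16.6 MHz, 18.6 MHz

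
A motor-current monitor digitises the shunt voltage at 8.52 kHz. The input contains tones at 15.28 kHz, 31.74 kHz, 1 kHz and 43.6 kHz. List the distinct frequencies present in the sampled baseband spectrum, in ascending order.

fs/2 = 4.26 kHz.
15.28 kHz mod fs = 6.76 kHz.
6.76 kHz > fs/2 = 4.26 kHz, folds to fs − 6.76 kHz = 1.76 kHz.
31.74 kHz mod fs = 6.18 kHz.
6.18 kHz > fs/2 = 4.26 kHz, folds to fs − 6.18 kHz = 2.34 kHz.
1 kHz ≤ fs/2 = 4.26 kHz, passes unchanged.
43.6 kHz mod fs = 1 kHz.
1 kHz ≤ fs/2 = 4.26 kHz, appears at 1 kHz.
Distinct values: {1 kHz, 1.76 kHz, 2.34 kHz}.

1 kHz, 1.76 kHz, 2.34 kHz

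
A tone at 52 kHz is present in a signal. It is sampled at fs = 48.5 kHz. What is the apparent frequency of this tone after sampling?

52 kHz mod fs = 3.5 kHz.
3.5 kHz ≤ fs/2 = 24.25 kHz, appears at 3.5 kHz.

3.5 kHz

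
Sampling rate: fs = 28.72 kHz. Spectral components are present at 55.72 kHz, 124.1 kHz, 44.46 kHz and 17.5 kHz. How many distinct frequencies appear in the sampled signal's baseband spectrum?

fs/2 = 14.36 kHz.
55.72 kHz mod fs = 27 kHz.
27 kHz > fs/2 = 14.36 kHz, folds to fs − 27 kHz = 1.72 kHz.
124.1 kHz mod fs = 9.22 kHz.
9.22 kHz ≤ fs/2 = 14.36 kHz, appears at 9.22 kHz.
44.46 kHz mod fs = 15.74 kHz.
15.74 kHz > fs/2 = 14.36 kHz, folds to fs − 15.74 kHz = 12.98 kHz.
17.5 kHz > fs/2 = 14.36 kHz, folds to fs − 17.5 kHz = 11.22 kHz.
Distinct values: {1.72 kHz, 9.22 kHz, 11.22 kHz, 12.98 kHz} → 4.

4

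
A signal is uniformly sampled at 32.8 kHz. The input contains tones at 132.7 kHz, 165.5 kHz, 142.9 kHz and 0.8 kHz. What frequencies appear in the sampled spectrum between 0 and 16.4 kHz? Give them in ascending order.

fs/2 = 16.4 kHz.
132.7 kHz mod fs = 1.5 kHz.
1.5 kHz ≤ fs/2 = 16.4 kHz, appears at 1.5 kHz.
165.5 kHz mod fs = 1.5 kHz.
1.5 kHz ≤ fs/2 = 16.4 kHz, appears at 1.5 kHz.
142.9 kHz mod fs = 11.7 kHz.
11.7 kHz ≤ fs/2 = 16.4 kHz, appears at 11.7 kHz.
0.8 kHz ≤ fs/2 = 16.4 kHz, passes unchanged.
Distinct values: {0.8 kHz, 1.5 kHz, 11.7 kHz}.

0.8 kHz, 1.5 kHz, 11.7 kHz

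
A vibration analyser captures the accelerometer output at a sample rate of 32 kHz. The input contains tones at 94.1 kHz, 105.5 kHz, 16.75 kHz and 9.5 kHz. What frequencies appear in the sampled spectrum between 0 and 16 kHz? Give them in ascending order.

fs/2 = 16 kHz.
94.1 kHz mod fs = 30.1 kHz.
30.1 kHz > fs/2 = 16 kHz, folds to fs − 30.1 kHz = 1.9 kHz.
105.5 kHz mod fs = 9.5 kHz.
9.5 kHz ≤ fs/2 = 16 kHz, appears at 9.5 kHz.
16.75 kHz > fs/2 = 16 kHz, folds to fs − 16.75 kHz = 15.25 kHz.
9.5 kHz ≤ fs/2 = 16 kHz, passes unchanged.
Distinct values: {1.9 kHz, 9.5 kHz, 15.25 kHz}.

1.9 kHz, 9.5 kHz, 15.25 kHz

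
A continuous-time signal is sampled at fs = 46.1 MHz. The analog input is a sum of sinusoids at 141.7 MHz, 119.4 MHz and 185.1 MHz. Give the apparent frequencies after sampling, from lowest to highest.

0.7 MHz, 3.4 MHz, 18.9 MHz

fs/2 = 23.05 MHz.
141.7 MHz mod fs = 3.4 MHz.
3.4 MHz ≤ fs/2 = 23.05 MHz, appears at 3.4 MHz.
119.4 MHz mod fs = 27.2 MHz.
27.2 MHz > fs/2 = 23.05 MHz, folds to fs − 27.2 MHz = 18.9 MHz.
185.1 MHz mod fs = 0.7 MHz.
0.7 MHz ≤ fs/2 = 23.05 MHz, appears at 0.7 MHz.
Distinct values: {0.7 MHz, 3.4 MHz, 18.9 MHz}.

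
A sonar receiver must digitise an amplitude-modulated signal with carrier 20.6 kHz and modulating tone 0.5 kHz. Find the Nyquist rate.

42.2 kHz

AM sidebands sit at fc ± fm = 20.1 kHz and 21.1 kHz.
Highest-frequency component: 21.1 kHz.
Nyquist rate = 2 × 21.1 kHz = 42.2 kHz.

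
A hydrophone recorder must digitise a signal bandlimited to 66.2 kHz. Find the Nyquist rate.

132.4 kHz

Nyquist rate = 2 × 66.2 kHz = 132.4 kHz.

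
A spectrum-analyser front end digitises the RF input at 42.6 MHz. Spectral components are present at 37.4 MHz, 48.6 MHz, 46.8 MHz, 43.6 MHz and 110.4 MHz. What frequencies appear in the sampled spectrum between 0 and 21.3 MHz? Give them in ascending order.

fs/2 = 21.3 MHz.
37.4 MHz > fs/2 = 21.3 MHz, folds to fs − 37.4 MHz = 5.2 MHz.
48.6 MHz mod fs = 6 MHz.
6 MHz ≤ fs/2 = 21.3 MHz, appears at 6 MHz.
46.8 MHz mod fs = 4.2 MHz.
4.2 MHz ≤ fs/2 = 21.3 MHz, appears at 4.2 MHz.
43.6 MHz mod fs = 1 MHz.
1 MHz ≤ fs/2 = 21.3 MHz, appears at 1 MHz.
110.4 MHz mod fs = 25.2 MHz.
25.2 MHz > fs/2 = 21.3 MHz, folds to fs − 25.2 MHz = 17.4 MHz.
Distinct values: {1 MHz, 4.2 MHz, 5.2 MHz, 6 MHz, 17.4 MHz}.

1 MHz, 4.2 MHz, 5.2 MHz, 6 MHz, 17.4 MHz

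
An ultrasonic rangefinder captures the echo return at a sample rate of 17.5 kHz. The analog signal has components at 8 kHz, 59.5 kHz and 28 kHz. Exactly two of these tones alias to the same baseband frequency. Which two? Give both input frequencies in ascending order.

28 kHz, 59.5 kHz

fs/2 = 8.75 kHz.
8 kHz ≤ fs/2 = 8.75 kHz, passes unchanged.
59.5 kHz mod fs = 7 kHz.
7 kHz ≤ fs/2 = 8.75 kHz, appears at 7 kHz.
28 kHz mod fs = 10.5 kHz.
10.5 kHz > fs/2 = 8.75 kHz, folds to fs − 10.5 kHz = 7 kHz.
28 kHz and 59.5 kHz both map to 7 kHz.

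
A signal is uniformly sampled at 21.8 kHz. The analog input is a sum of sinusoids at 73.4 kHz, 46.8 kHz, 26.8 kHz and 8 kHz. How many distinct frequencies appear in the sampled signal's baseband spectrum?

fs/2 = 10.9 kHz.
73.4 kHz mod fs = 8 kHz.
8 kHz ≤ fs/2 = 10.9 kHz, appears at 8 kHz.
46.8 kHz mod fs = 3.2 kHz.
3.2 kHz ≤ fs/2 = 10.9 kHz, appears at 3.2 kHz.
26.8 kHz mod fs = 5 kHz.
5 kHz ≤ fs/2 = 10.9 kHz, appears at 5 kHz.
8 kHz ≤ fs/2 = 10.9 kHz, passes unchanged.
Distinct values: {3.2 kHz, 5 kHz, 8 kHz} → 3.

3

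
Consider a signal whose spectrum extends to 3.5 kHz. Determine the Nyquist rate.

7 kHz

Nyquist rate = 2 × 3.5 kHz = 7 kHz.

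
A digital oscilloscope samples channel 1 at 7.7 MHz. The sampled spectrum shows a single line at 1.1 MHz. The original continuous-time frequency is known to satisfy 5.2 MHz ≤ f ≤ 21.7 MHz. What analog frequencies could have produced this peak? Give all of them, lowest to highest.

6.6 MHz, 8.8 MHz, 14.3 MHz, 16.5 MHz

Frequencies that alias to 1.1 MHz are k·fs ± 1.1 MHz for integer k ≥ 0.
k=0: 1.1 MHz.
k=1: 6.6 MHz, 8.8 MHz.
k=2: 14.3 MHz, 16.5 MHz.
k=3: 22 MHz, 24.2 MHz.
Within [5.2 MHz, 21.7 MHz]: 6.6 MHz, 8.8 MHz, 14.3 MHz, 16.5 MHz.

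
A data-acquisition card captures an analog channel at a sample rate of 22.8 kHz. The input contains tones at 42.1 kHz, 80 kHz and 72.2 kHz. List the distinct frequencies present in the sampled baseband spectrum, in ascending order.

fs/2 = 11.4 kHz.
42.1 kHz mod fs = 19.3 kHz.
19.3 kHz > fs/2 = 11.4 kHz, folds to fs − 19.3 kHz = 3.5 kHz.
80 kHz mod fs = 11.6 kHz.
11.6 kHz > fs/2 = 11.4 kHz, folds to fs − 11.6 kHz = 11.2 kHz.
72.2 kHz mod fs = 3.8 kHz.
3.8 kHz ≤ fs/2 = 11.4 kHz, appears at 3.8 kHz.
Distinct values: {3.5 kHz, 3.8 kHz, 11.2 kHz}.

3.5 kHz, 3.8 kHz, 11.2 kHz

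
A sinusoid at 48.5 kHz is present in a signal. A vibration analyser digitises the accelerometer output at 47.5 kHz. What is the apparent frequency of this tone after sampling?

1 kHz

48.5 kHz mod fs = 1 kHz.
1 kHz ≤ fs/2 = 23.75 kHz, appears at 1 kHz.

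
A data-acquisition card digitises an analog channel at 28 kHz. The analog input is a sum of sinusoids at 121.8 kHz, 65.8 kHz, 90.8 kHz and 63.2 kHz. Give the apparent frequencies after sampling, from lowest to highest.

fs/2 = 14 kHz.
121.8 kHz mod fs = 9.8 kHz.
9.8 kHz ≤ fs/2 = 14 kHz, appears at 9.8 kHz.
65.8 kHz mod fs = 9.8 kHz.
9.8 kHz ≤ fs/2 = 14 kHz, appears at 9.8 kHz.
90.8 kHz mod fs = 6.8 kHz.
6.8 kHz ≤ fs/2 = 14 kHz, appears at 6.8 kHz.
63.2 kHz mod fs = 7.2 kHz.
7.2 kHz ≤ fs/2 = 14 kHz, appears at 7.2 kHz.
Distinct values: {6.8 kHz, 7.2 kHz, 9.8 kHz}.

6.8 kHz, 7.2 kHz, 9.8 kHz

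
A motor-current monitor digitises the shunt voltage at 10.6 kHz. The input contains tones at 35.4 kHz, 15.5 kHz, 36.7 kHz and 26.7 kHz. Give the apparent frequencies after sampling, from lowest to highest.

3.6 kHz, 4.9 kHz, 5.1 kHz

fs/2 = 5.3 kHz.
35.4 kHz mod fs = 3.6 kHz.
3.6 kHz ≤ fs/2 = 5.3 kHz, appears at 3.6 kHz.
15.5 kHz mod fs = 4.9 kHz.
4.9 kHz ≤ fs/2 = 5.3 kHz, appears at 4.9 kHz.
36.7 kHz mod fs = 4.9 kHz.
4.9 kHz ≤ fs/2 = 5.3 kHz, appears at 4.9 kHz.
26.7 kHz mod fs = 5.5 kHz.
5.5 kHz > fs/2 = 5.3 kHz, folds to fs − 5.5 kHz = 5.1 kHz.
Distinct values: {3.6 kHz, 4.9 kHz, 5.1 kHz}.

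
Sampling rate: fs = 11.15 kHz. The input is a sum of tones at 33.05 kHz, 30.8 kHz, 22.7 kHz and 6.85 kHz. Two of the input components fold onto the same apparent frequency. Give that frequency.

fs/2 = 5.575 kHz.
33.05 kHz mod fs = 10.75 kHz.
10.75 kHz > fs/2 = 5.575 kHz, folds to fs − 10.75 kHz = 0.4 kHz.
30.8 kHz mod fs = 8.5 kHz.
8.5 kHz > fs/2 = 5.575 kHz, folds to fs − 8.5 kHz = 2.65 kHz.
22.7 kHz mod fs = 0.4 kHz.
0.4 kHz ≤ fs/2 = 5.575 kHz, appears at 0.4 kHz.
6.85 kHz > fs/2 = 5.575 kHz, folds to fs − 6.85 kHz = 4.3 kHz.
22.7 kHz and 33.05 kHz both map to 0.4 kHz.

0.4 kHz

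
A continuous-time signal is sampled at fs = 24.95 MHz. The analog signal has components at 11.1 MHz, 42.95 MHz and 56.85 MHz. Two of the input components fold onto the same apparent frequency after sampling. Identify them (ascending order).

42.95 MHz, 56.85 MHz

fs/2 = 12.475 MHz.
11.1 MHz ≤ fs/2 = 12.475 MHz, passes unchanged.
42.95 MHz mod fs = 18 MHz.
18 MHz > fs/2 = 12.475 MHz, folds to fs − 18 MHz = 6.95 MHz.
56.85 MHz mod fs = 6.95 MHz.
6.95 MHz ≤ fs/2 = 12.475 MHz, appears at 6.95 MHz.
42.95 MHz and 56.85 MHz both map to 6.95 MHz.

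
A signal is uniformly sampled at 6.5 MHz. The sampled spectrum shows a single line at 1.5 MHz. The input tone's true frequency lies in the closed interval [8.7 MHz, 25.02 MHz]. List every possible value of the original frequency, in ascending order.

11.5 MHz, 14.5 MHz, 18 MHz, 21 MHz, 24.5 MHz

Frequencies that alias to 1.5 MHz are k·fs ± 1.5 MHz for integer k ≥ 0.
k=0: 1.5 MHz.
k=1: 5 MHz, 8 MHz.
k=2: 11.5 MHz, 14.5 MHz.
k=3: 18 MHz, 21 MHz.
k=4: 24.5 MHz, 27.5 MHz.
k=5: 31 MHz, 34 MHz.
Within [8.7 MHz, 25.02 MHz]: 11.5 MHz, 14.5 MHz, 18 MHz, 21 MHz, 24.5 MHz.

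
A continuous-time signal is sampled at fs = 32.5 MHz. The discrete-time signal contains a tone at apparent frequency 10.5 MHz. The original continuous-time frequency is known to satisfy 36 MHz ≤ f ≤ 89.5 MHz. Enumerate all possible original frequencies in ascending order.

Frequencies that alias to 10.5 MHz are k·fs ± 10.5 MHz for integer k ≥ 0.
k=0: 10.5 MHz.
k=1: 22 MHz, 43 MHz.
k=2: 54.5 MHz, 75.5 MHz.
k=3: 87 MHz, 108 MHz.
k=4: 119.5 MHz, 140.5 MHz.
Within [36 MHz, 89.5 MHz]: 43 MHz, 54.5 MHz, 75.5 MHz, 87 MHz.

43 MHz, 54.5 MHz, 75.5 MHz, 87 MHz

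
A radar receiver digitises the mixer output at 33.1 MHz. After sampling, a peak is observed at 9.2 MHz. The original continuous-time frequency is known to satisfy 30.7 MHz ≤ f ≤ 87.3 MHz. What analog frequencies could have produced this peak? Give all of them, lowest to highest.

Frequencies that alias to 9.2 MHz are k·fs ± 9.2 MHz for integer k ≥ 0.
k=0: 9.2 MHz.
k=1: 23.9 MHz, 42.3 MHz.
k=2: 57 MHz, 75.4 MHz.
k=3: 90.1 MHz, 108.5 MHz.
Within [30.7 MHz, 87.3 MHz]: 42.3 MHz, 57 MHz, 75.4 MHz.

42.3 MHz, 57 MHz, 75.4 MHz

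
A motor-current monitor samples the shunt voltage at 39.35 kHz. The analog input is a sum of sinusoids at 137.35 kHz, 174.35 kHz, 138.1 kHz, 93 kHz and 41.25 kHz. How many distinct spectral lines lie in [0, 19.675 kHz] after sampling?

fs/2 = 19.675 kHz.
137.35 kHz mod fs = 19.3 kHz.
19.3 kHz ≤ fs/2 = 19.675 kHz, appears at 19.3 kHz.
174.35 kHz mod fs = 16.95 kHz.
16.95 kHz ≤ fs/2 = 19.675 kHz, appears at 16.95 kHz.
138.1 kHz mod fs = 20.05 kHz.
20.05 kHz > fs/2 = 19.675 kHz, folds to fs − 20.05 kHz = 19.3 kHz.
93 kHz mod fs = 14.3 kHz.
14.3 kHz ≤ fs/2 = 19.675 kHz, appears at 14.3 kHz.
41.25 kHz mod fs = 1.9 kHz.
1.9 kHz ≤ fs/2 = 19.675 kHz, appears at 1.9 kHz.
Distinct values: {1.9 kHz, 14.3 kHz, 16.95 kHz, 19.3 kHz} → 4.

4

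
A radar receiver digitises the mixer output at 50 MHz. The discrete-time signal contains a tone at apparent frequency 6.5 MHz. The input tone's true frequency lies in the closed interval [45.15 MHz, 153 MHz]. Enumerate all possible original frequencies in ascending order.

56.5 MHz, 93.5 MHz, 106.5 MHz, 143.5 MHz

Frequencies that alias to 6.5 MHz are k·fs ± 6.5 MHz for integer k ≥ 0.
k=0: 6.5 MHz.
k=1: 43.5 MHz, 56.5 MHz.
k=2: 93.5 MHz, 106.5 MHz.
k=3: 143.5 MHz, 156.5 MHz.
k=4: 193.5 MHz, 206.5 MHz.
Within [45.15 MHz, 153 MHz]: 56.5 MHz, 93.5 MHz, 106.5 MHz, 143.5 MHz.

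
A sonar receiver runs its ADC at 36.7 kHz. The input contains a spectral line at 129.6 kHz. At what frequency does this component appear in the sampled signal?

17.2 kHz

129.6 kHz mod fs = 19.5 kHz.
19.5 kHz > fs/2 = 18.35 kHz, folds to fs − 19.5 kHz = 17.2 kHz.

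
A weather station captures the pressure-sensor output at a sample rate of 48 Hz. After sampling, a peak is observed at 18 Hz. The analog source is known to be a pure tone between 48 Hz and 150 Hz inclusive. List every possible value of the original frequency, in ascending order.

Frequencies that alias to 18 Hz are k·fs ± 18 Hz for integer k ≥ 0.
k=0: 18 Hz.
k=1: 30 Hz, 66 Hz.
k=2: 78 Hz, 114 Hz.
k=3: 126 Hz, 162 Hz.
k=4: 174 Hz, 210 Hz.
Within [48 Hz, 150 Hz]: 66 Hz, 78 Hz, 114 Hz, 126 Hz.

66 Hz, 78 Hz, 114 Hz, 126 Hz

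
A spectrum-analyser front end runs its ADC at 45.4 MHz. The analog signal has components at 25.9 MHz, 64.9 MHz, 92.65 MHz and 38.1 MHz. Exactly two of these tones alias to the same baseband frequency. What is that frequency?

fs/2 = 22.7 MHz.
25.9 MHz > fs/2 = 22.7 MHz, folds to fs − 25.9 MHz = 19.5 MHz.
64.9 MHz mod fs = 19.5 MHz.
19.5 MHz ≤ fs/2 = 22.7 MHz, appears at 19.5 MHz.
92.65 MHz mod fs = 1.85 MHz.
1.85 MHz ≤ fs/2 = 22.7 MHz, appears at 1.85 MHz.
38.1 MHz > fs/2 = 22.7 MHz, folds to fs − 38.1 MHz = 7.3 MHz.
25.9 MHz and 64.9 MHz both map to 19.5 MHz.

19.5 MHz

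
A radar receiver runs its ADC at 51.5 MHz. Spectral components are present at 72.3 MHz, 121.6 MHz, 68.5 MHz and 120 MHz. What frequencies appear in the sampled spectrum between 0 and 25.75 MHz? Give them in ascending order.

fs/2 = 25.75 MHz.
72.3 MHz mod fs = 20.8 MHz.
20.8 MHz ≤ fs/2 = 25.75 MHz, appears at 20.8 MHz.
121.6 MHz mod fs = 18.6 MHz.
18.6 MHz ≤ fs/2 = 25.75 MHz, appears at 18.6 MHz.
68.5 MHz mod fs = 17 MHz.
17 MHz ≤ fs/2 = 25.75 MHz, appears at 17 MHz.
120 MHz mod fs = 17 MHz.
17 MHz ≤ fs/2 = 25.75 MHz, appears at 17 MHz.
Distinct values: {17 MHz, 18.6 MHz, 20.8 MHz}.

17 MHz, 18.6 MHz, 20.8 MHz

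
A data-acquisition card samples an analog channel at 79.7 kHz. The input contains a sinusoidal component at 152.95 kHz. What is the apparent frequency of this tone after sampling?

6.45 kHz

152.95 kHz mod fs = 73.25 kHz.
73.25 kHz > fs/2 = 39.85 kHz, folds to fs − 73.25 kHz = 6.45 kHz.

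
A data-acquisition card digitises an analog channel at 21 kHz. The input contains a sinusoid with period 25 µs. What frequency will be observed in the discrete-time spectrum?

2 kHz

T = 25 µs → f = 1/T = 40 kHz.
40 kHz mod fs = 19 kHz.
19 kHz > fs/2 = 10.5 kHz, folds to fs − 19 kHz = 2 kHz.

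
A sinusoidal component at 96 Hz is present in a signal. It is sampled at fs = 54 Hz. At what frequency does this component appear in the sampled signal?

96 Hz mod fs = 42 Hz.
42 Hz > fs/2 = 27 Hz, folds to fs − 42 Hz = 12 Hz.

12 Hz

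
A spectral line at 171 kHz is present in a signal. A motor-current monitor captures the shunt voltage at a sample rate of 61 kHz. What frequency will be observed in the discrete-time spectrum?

171 kHz mod fs = 49 kHz.
49 kHz > fs/2 = 30.5 kHz, folds to fs − 49 kHz = 12 kHz.

12 kHz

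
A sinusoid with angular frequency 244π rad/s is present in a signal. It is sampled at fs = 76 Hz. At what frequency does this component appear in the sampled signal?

30 Hz

ω = 244π rad/s → f = ω/(2π) = 122 Hz.
122 Hz mod fs = 46 Hz.
46 Hz > fs/2 = 38 Hz, folds to fs − 46 Hz = 30 Hz.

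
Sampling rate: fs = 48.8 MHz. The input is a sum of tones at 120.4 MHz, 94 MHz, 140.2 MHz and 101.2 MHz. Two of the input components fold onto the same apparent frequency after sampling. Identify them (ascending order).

94 MHz, 101.2 MHz

fs/2 = 24.4 MHz.
120.4 MHz mod fs = 22.8 MHz.
22.8 MHz ≤ fs/2 = 24.4 MHz, appears at 22.8 MHz.
94 MHz mod fs = 45.2 MHz.
45.2 MHz > fs/2 = 24.4 MHz, folds to fs − 45.2 MHz = 3.6 MHz.
140.2 MHz mod fs = 42.6 MHz.
42.6 MHz > fs/2 = 24.4 MHz, folds to fs − 42.6 MHz = 6.2 MHz.
101.2 MHz mod fs = 3.6 MHz.
3.6 MHz ≤ fs/2 = 24.4 MHz, appears at 3.6 MHz.
94 MHz and 101.2 MHz both map to 3.6 MHz.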